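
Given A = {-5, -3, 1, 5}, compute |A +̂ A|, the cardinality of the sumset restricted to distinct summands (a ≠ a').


Restricted sumset: A +̂ A = {a + a' : a ∈ A, a' ∈ A, a ≠ a'}.
Equivalently, take A + A and drop any sum 2a that is achievable ONLY as a + a for a ∈ A (i.e. sums representable only with equal summands).
Enumerate pairs (a, a') with a < a' (symmetric, so each unordered pair gives one sum; this covers all a ≠ a'):
  -5 + -3 = -8
  -5 + 1 = -4
  -5 + 5 = 0
  -3 + 1 = -2
  -3 + 5 = 2
  1 + 5 = 6
Collected distinct sums: {-8, -4, -2, 0, 2, 6}
|A +̂ A| = 6
(Reference bound: |A +̂ A| ≥ 2|A| - 3 for |A| ≥ 2, with |A| = 4 giving ≥ 5.)

|A +̂ A| = 6


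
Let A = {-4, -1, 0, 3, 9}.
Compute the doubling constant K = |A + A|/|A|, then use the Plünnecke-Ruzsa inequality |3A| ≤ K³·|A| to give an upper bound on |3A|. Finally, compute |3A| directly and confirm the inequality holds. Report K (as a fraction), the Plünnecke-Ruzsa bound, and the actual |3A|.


|A| = 5.
Step 1: Compute A + A by enumerating all 25 pairs.
A + A = {-8, -5, -4, -2, -1, 0, 2, 3, 5, 6, 8, 9, 12, 18}, so |A + A| = 14.
Step 2: Doubling constant K = |A + A|/|A| = 14/5 = 14/5 ≈ 2.8000.
Step 3: Plünnecke-Ruzsa gives |3A| ≤ K³·|A| = (2.8000)³ · 5 ≈ 109.7600.
Step 4: Compute 3A = A + A + A directly by enumerating all triples (a,b,c) ∈ A³; |3A| = 27.
Step 5: Check 27 ≤ 109.7600? Yes ✓.

K = 14/5, Plünnecke-Ruzsa bound K³|A| ≈ 109.7600, |3A| = 27, inequality holds.


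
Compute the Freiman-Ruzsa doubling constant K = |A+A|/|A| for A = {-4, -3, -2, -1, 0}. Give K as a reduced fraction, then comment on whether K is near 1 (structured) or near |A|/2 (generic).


|A| = 5.
Compute A + A by enumerating all 25 pairs.
A + A = {-8, -7, -6, -5, -4, -3, -2, -1, 0}, so |A + A| = 9.
K = |A + A| / |A| = 9/5 (already in lowest terms) ≈ 1.8000.
Reference: AP of size 5 gives K = 9/5 ≈ 1.8000; a fully generic set of size 5 gives K ≈ 3.0000.

|A| = 5, |A + A| = 9, K = 9/5.


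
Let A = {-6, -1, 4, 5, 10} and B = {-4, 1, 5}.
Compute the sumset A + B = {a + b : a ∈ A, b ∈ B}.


A + B = {a + b : a ∈ A, b ∈ B}.
Enumerate all |A|·|B| = 5·3 = 15 pairs (a, b) and collect distinct sums.
a = -6: -6+-4=-10, -6+1=-5, -6+5=-1
a = -1: -1+-4=-5, -1+1=0, -1+5=4
a = 4: 4+-4=0, 4+1=5, 4+5=9
a = 5: 5+-4=1, 5+1=6, 5+5=10
a = 10: 10+-4=6, 10+1=11, 10+5=15
Collecting distinct sums: A + B = {-10, -5, -1, 0, 1, 4, 5, 6, 9, 10, 11, 15}
|A + B| = 12

A + B = {-10, -5, -1, 0, 1, 4, 5, 6, 9, 10, 11, 15}


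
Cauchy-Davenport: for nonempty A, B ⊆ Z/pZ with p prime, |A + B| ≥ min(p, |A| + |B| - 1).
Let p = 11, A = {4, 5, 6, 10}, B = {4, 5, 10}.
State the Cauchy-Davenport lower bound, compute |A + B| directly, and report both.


Cauchy-Davenport: |A + B| ≥ min(p, |A| + |B| - 1) for A, B nonempty in Z/pZ.
|A| = 4, |B| = 3, p = 11.
CD lower bound = min(11, 4 + 3 - 1) = min(11, 6) = 6.
Compute A + B mod 11 directly:
a = 4: 4+4=8, 4+5=9, 4+10=3
a = 5: 5+4=9, 5+5=10, 5+10=4
a = 6: 6+4=10, 6+5=0, 6+10=5
a = 10: 10+4=3, 10+5=4, 10+10=9
A + B = {0, 3, 4, 5, 8, 9, 10}, so |A + B| = 7.
Verify: 7 ≥ 6? Yes ✓.

CD lower bound = 6, actual |A + B| = 7.


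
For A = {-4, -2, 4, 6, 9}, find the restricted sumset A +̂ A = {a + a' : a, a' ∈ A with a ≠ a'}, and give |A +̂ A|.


Restricted sumset: A +̂ A = {a + a' : a ∈ A, a' ∈ A, a ≠ a'}.
Equivalently, take A + A and drop any sum 2a that is achievable ONLY as a + a for a ∈ A (i.e. sums representable only with equal summands).
Enumerate pairs (a, a') with a < a' (symmetric, so each unordered pair gives one sum; this covers all a ≠ a'):
  -4 + -2 = -6
  -4 + 4 = 0
  -4 + 6 = 2
  -4 + 9 = 5
  -2 + 4 = 2
  -2 + 6 = 4
  -2 + 9 = 7
  4 + 6 = 10
  4 + 9 = 13
  6 + 9 = 15
Collected distinct sums: {-6, 0, 2, 4, 5, 7, 10, 13, 15}
|A +̂ A| = 9
(Reference bound: |A +̂ A| ≥ 2|A| - 3 for |A| ≥ 2, with |A| = 5 giving ≥ 7.)

|A +̂ A| = 9


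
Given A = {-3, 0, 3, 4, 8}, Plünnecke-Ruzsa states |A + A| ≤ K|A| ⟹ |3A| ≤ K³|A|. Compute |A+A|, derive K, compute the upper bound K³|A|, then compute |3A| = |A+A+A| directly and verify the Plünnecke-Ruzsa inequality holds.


|A| = 5.
Step 1: Compute A + A by enumerating all 25 pairs.
A + A = {-6, -3, 0, 1, 3, 4, 5, 6, 7, 8, 11, 12, 16}, so |A + A| = 13.
Step 2: Doubling constant K = |A + A|/|A| = 13/5 = 13/5 ≈ 2.6000.
Step 3: Plünnecke-Ruzsa gives |3A| ≤ K³·|A| = (2.6000)³ · 5 ≈ 87.8800.
Step 4: Compute 3A = A + A + A directly by enumerating all triples (a,b,c) ∈ A³; |3A| = 24.
Step 5: Check 24 ≤ 87.8800? Yes ✓.

K = 13/5, Plünnecke-Ruzsa bound K³|A| ≈ 87.8800, |3A| = 24, inequality holds.


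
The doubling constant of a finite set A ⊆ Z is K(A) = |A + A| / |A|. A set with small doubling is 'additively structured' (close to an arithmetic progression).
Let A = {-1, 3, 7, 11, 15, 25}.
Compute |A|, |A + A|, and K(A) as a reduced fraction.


|A| = 6.
Compute A + A by enumerating all 36 pairs.
A + A = {-2, 2, 6, 10, 14, 18, 22, 24, 26, 28, 30, 32, 36, 40, 50}, so |A + A| = 15.
K = |A + A| / |A| = 15/6 = 5/2 ≈ 2.5000.
Reference: AP of size 6 gives K = 11/6 ≈ 1.8333; a fully generic set of size 6 gives K ≈ 3.5000.

|A| = 6, |A + A| = 15, K = 15/6 = 5/2.


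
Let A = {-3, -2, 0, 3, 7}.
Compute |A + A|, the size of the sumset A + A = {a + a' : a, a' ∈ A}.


A + A = {a + a' : a, a' ∈ A}; |A| = 5.
General bounds: 2|A| - 1 ≤ |A + A| ≤ |A|(|A|+1)/2, i.e. 9 ≤ |A + A| ≤ 15.
Lower bound 2|A|-1 is attained iff A is an arithmetic progression.
Enumerate sums a + a' for a ≤ a' (symmetric, so this suffices):
a = -3: -3+-3=-6, -3+-2=-5, -3+0=-3, -3+3=0, -3+7=4
a = -2: -2+-2=-4, -2+0=-2, -2+3=1, -2+7=5
a = 0: 0+0=0, 0+3=3, 0+7=7
a = 3: 3+3=6, 3+7=10
a = 7: 7+7=14
Distinct sums: {-6, -5, -4, -3, -2, 0, 1, 3, 4, 5, 6, 7, 10, 14}
|A + A| = 14

|A + A| = 14


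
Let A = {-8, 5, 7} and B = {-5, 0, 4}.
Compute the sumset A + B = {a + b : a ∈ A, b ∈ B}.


A + B = {a + b : a ∈ A, b ∈ B}.
Enumerate all |A|·|B| = 3·3 = 9 pairs (a, b) and collect distinct sums.
a = -8: -8+-5=-13, -8+0=-8, -8+4=-4
a = 5: 5+-5=0, 5+0=5, 5+4=9
a = 7: 7+-5=2, 7+0=7, 7+4=11
Collecting distinct sums: A + B = {-13, -8, -4, 0, 2, 5, 7, 9, 11}
|A + B| = 9

A + B = {-13, -8, -4, 0, 2, 5, 7, 9, 11}


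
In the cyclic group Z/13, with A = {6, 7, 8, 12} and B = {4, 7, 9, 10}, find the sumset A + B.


Work in Z/13Z: reduce every sum a + b modulo 13.
Enumerate all 16 pairs:
a = 6: 6+4=10, 6+7=0, 6+9=2, 6+10=3
a = 7: 7+4=11, 7+7=1, 7+9=3, 7+10=4
a = 8: 8+4=12, 8+7=2, 8+9=4, 8+10=5
a = 12: 12+4=3, 12+7=6, 12+9=8, 12+10=9
Distinct residues collected: {0, 1, 2, 3, 4, 5, 6, 8, 9, 10, 11, 12}
|A + B| = 12 (out of 13 total residues).

A + B = {0, 1, 2, 3, 4, 5, 6, 8, 9, 10, 11, 12}


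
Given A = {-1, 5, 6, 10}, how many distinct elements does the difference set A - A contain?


A - A = {a - a' : a, a' ∈ A}; |A| = 4.
Bounds: 2|A|-1 ≤ |A - A| ≤ |A|² - |A| + 1, i.e. 7 ≤ |A - A| ≤ 13.
Note: 0 ∈ A - A always (from a - a). The set is symmetric: if d ∈ A - A then -d ∈ A - A.
Enumerate nonzero differences d = a - a' with a > a' (then include -d):
Positive differences: {1, 4, 5, 6, 7, 11}
Full difference set: {0} ∪ (positive diffs) ∪ (negative diffs).
|A - A| = 1 + 2·6 = 13 (matches direct enumeration: 13).

|A - A| = 13


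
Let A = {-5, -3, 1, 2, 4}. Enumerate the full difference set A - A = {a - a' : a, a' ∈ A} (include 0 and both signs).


A - A = {a - a' : a, a' ∈ A}.
Compute a - a' for each ordered pair (a, a'):
a = -5: -5--5=0, -5--3=-2, -5-1=-6, -5-2=-7, -5-4=-9
a = -3: -3--5=2, -3--3=0, -3-1=-4, -3-2=-5, -3-4=-7
a = 1: 1--5=6, 1--3=4, 1-1=0, 1-2=-1, 1-4=-3
a = 2: 2--5=7, 2--3=5, 2-1=1, 2-2=0, 2-4=-2
a = 4: 4--5=9, 4--3=7, 4-1=3, 4-2=2, 4-4=0
Collecting distinct values (and noting 0 appears from a-a):
A - A = {-9, -7, -6, -5, -4, -3, -2, -1, 0, 1, 2, 3, 4, 5, 6, 7, 9}
|A - A| = 17

A - A = {-9, -7, -6, -5, -4, -3, -2, -1, 0, 1, 2, 3, 4, 5, 6, 7, 9}


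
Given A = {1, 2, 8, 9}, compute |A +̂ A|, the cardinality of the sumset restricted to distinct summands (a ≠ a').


Restricted sumset: A +̂ A = {a + a' : a ∈ A, a' ∈ A, a ≠ a'}.
Equivalently, take A + A and drop any sum 2a that is achievable ONLY as a + a for a ∈ A (i.e. sums representable only with equal summands).
Enumerate pairs (a, a') with a < a' (symmetric, so each unordered pair gives one sum; this covers all a ≠ a'):
  1 + 2 = 3
  1 + 8 = 9
  1 + 9 = 10
  2 + 8 = 10
  2 + 9 = 11
  8 + 9 = 17
Collected distinct sums: {3, 9, 10, 11, 17}
|A +̂ A| = 5
(Reference bound: |A +̂ A| ≥ 2|A| - 3 for |A| ≥ 2, with |A| = 4 giving ≥ 5.)

|A +̂ A| = 5


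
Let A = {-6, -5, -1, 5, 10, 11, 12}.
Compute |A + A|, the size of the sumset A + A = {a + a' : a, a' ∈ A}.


A + A = {a + a' : a, a' ∈ A}; |A| = 7.
General bounds: 2|A| - 1 ≤ |A + A| ≤ |A|(|A|+1)/2, i.e. 13 ≤ |A + A| ≤ 28.
Lower bound 2|A|-1 is attained iff A is an arithmetic progression.
Enumerate sums a + a' for a ≤ a' (symmetric, so this suffices):
a = -6: -6+-6=-12, -6+-5=-11, -6+-1=-7, -6+5=-1, -6+10=4, -6+11=5, -6+12=6
a = -5: -5+-5=-10, -5+-1=-6, -5+5=0, -5+10=5, -5+11=6, -5+12=7
a = -1: -1+-1=-2, -1+5=4, -1+10=9, -1+11=10, -1+12=11
a = 5: 5+5=10, 5+10=15, 5+11=16, 5+12=17
a = 10: 10+10=20, 10+11=21, 10+12=22
a = 11: 11+11=22, 11+12=23
a = 12: 12+12=24
Distinct sums: {-12, -11, -10, -7, -6, -2, -1, 0, 4, 5, 6, 7, 9, 10, 11, 15, 16, 17, 20, 21, 22, 23, 24}
|A + A| = 23

|A + A| = 23


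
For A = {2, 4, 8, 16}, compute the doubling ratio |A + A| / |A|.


|A| = 4.
Compute A + A by enumerating all 16 pairs.
A + A = {4, 6, 8, 10, 12, 16, 18, 20, 24, 32}, so |A + A| = 10.
K = |A + A| / |A| = 10/4 = 5/2 ≈ 2.5000.
Reference: AP of size 4 gives K = 7/4 ≈ 1.7500; a fully generic set of size 4 gives K ≈ 2.5000.

|A| = 4, |A + A| = 10, K = 10/4 = 5/2.


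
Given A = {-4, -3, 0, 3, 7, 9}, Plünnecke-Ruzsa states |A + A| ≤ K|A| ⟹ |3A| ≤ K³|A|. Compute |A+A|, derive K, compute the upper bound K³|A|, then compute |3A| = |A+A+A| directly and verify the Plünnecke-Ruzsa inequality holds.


|A| = 6.
Step 1: Compute A + A by enumerating all 36 pairs.
A + A = {-8, -7, -6, -4, -3, -1, 0, 3, 4, 5, 6, 7, 9, 10, 12, 14, 16, 18}, so |A + A| = 18.
Step 2: Doubling constant K = |A + A|/|A| = 18/6 = 18/6 ≈ 3.0000.
Step 3: Plünnecke-Ruzsa gives |3A| ≤ K³·|A| = (3.0000)³ · 6 ≈ 162.0000.
Step 4: Compute 3A = A + A + A directly by enumerating all triples (a,b,c) ∈ A³; |3A| = 35.
Step 5: Check 35 ≤ 162.0000? Yes ✓.

K = 18/6, Plünnecke-Ruzsa bound K³|A| ≈ 162.0000, |3A| = 35, inequality holds.


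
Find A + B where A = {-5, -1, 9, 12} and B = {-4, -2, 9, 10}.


A + B = {a + b : a ∈ A, b ∈ B}.
Enumerate all |A|·|B| = 4·4 = 16 pairs (a, b) and collect distinct sums.
a = -5: -5+-4=-9, -5+-2=-7, -5+9=4, -5+10=5
a = -1: -1+-4=-5, -1+-2=-3, -1+9=8, -1+10=9
a = 9: 9+-4=5, 9+-2=7, 9+9=18, 9+10=19
a = 12: 12+-4=8, 12+-2=10, 12+9=21, 12+10=22
Collecting distinct sums: A + B = {-9, -7, -5, -3, 4, 5, 7, 8, 9, 10, 18, 19, 21, 22}
|A + B| = 14

A + B = {-9, -7, -5, -3, 4, 5, 7, 8, 9, 10, 18, 19, 21, 22}


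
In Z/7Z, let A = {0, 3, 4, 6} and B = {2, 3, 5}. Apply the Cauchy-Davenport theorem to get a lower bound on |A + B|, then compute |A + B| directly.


Cauchy-Davenport: |A + B| ≥ min(p, |A| + |B| - 1) for A, B nonempty in Z/pZ.
|A| = 4, |B| = 3, p = 7.
CD lower bound = min(7, 4 + 3 - 1) = min(7, 6) = 6.
Compute A + B mod 7 directly:
a = 0: 0+2=2, 0+3=3, 0+5=5
a = 3: 3+2=5, 3+3=6, 3+5=1
a = 4: 4+2=6, 4+3=0, 4+5=2
a = 6: 6+2=1, 6+3=2, 6+5=4
A + B = {0, 1, 2, 3, 4, 5, 6}, so |A + B| = 7.
Verify: 7 ≥ 6? Yes ✓.

CD lower bound = 6, actual |A + B| = 7.


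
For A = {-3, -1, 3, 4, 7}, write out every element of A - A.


A - A = {a - a' : a, a' ∈ A}.
Compute a - a' for each ordered pair (a, a'):
a = -3: -3--3=0, -3--1=-2, -3-3=-6, -3-4=-7, -3-7=-10
a = -1: -1--3=2, -1--1=0, -1-3=-4, -1-4=-5, -1-7=-8
a = 3: 3--3=6, 3--1=4, 3-3=0, 3-4=-1, 3-7=-4
a = 4: 4--3=7, 4--1=5, 4-3=1, 4-4=0, 4-7=-3
a = 7: 7--3=10, 7--1=8, 7-3=4, 7-4=3, 7-7=0
Collecting distinct values (and noting 0 appears from a-a):
A - A = {-10, -8, -7, -6, -5, -4, -3, -2, -1, 0, 1, 2, 3, 4, 5, 6, 7, 8, 10}
|A - A| = 19

A - A = {-10, -8, -7, -6, -5, -4, -3, -2, -1, 0, 1, 2, 3, 4, 5, 6, 7, 8, 10}


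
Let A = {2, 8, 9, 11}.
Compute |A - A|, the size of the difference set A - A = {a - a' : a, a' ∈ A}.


A - A = {a - a' : a, a' ∈ A}; |A| = 4.
Bounds: 2|A|-1 ≤ |A - A| ≤ |A|² - |A| + 1, i.e. 7 ≤ |A - A| ≤ 13.
Note: 0 ∈ A - A always (from a - a). The set is symmetric: if d ∈ A - A then -d ∈ A - A.
Enumerate nonzero differences d = a - a' with a > a' (then include -d):
Positive differences: {1, 2, 3, 6, 7, 9}
Full difference set: {0} ∪ (positive diffs) ∪ (negative diffs).
|A - A| = 1 + 2·6 = 13 (matches direct enumeration: 13).

|A - A| = 13


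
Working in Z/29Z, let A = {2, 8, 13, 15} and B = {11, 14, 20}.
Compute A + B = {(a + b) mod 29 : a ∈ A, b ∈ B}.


Work in Z/29Z: reduce every sum a + b modulo 29.
Enumerate all 12 pairs:
a = 2: 2+11=13, 2+14=16, 2+20=22
a = 8: 8+11=19, 8+14=22, 8+20=28
a = 13: 13+11=24, 13+14=27, 13+20=4
a = 15: 15+11=26, 15+14=0, 15+20=6
Distinct residues collected: {0, 4, 6, 13, 16, 19, 22, 24, 26, 27, 28}
|A + B| = 11 (out of 29 total residues).

A + B = {0, 4, 6, 13, 16, 19, 22, 24, 26, 27, 28}


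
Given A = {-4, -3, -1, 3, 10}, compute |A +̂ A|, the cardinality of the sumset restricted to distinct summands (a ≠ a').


Restricted sumset: A +̂ A = {a + a' : a ∈ A, a' ∈ A, a ≠ a'}.
Equivalently, take A + A and drop any sum 2a that is achievable ONLY as a + a for a ∈ A (i.e. sums representable only with equal summands).
Enumerate pairs (a, a') with a < a' (symmetric, so each unordered pair gives one sum; this covers all a ≠ a'):
  -4 + -3 = -7
  -4 + -1 = -5
  -4 + 3 = -1
  -4 + 10 = 6
  -3 + -1 = -4
  -3 + 3 = 0
  -3 + 10 = 7
  -1 + 3 = 2
  -1 + 10 = 9
  3 + 10 = 13
Collected distinct sums: {-7, -5, -4, -1, 0, 2, 6, 7, 9, 13}
|A +̂ A| = 10
(Reference bound: |A +̂ A| ≥ 2|A| - 3 for |A| ≥ 2, with |A| = 5 giving ≥ 7.)

|A +̂ A| = 10


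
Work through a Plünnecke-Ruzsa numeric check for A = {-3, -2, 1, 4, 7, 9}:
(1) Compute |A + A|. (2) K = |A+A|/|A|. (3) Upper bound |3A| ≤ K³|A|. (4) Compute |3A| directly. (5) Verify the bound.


|A| = 6.
Step 1: Compute A + A by enumerating all 36 pairs.
A + A = {-6, -5, -4, -2, -1, 1, 2, 4, 5, 6, 7, 8, 10, 11, 13, 14, 16, 18}, so |A + A| = 18.
Step 2: Doubling constant K = |A + A|/|A| = 18/6 = 18/6 ≈ 3.0000.
Step 3: Plünnecke-Ruzsa gives |3A| ≤ K³·|A| = (3.0000)³ · 6 ≈ 162.0000.
Step 4: Compute 3A = A + A + A directly by enumerating all triples (a,b,c) ∈ A³; |3A| = 35.
Step 5: Check 35 ≤ 162.0000? Yes ✓.

K = 18/6, Plünnecke-Ruzsa bound K³|A| ≈ 162.0000, |3A| = 35, inequality holds.


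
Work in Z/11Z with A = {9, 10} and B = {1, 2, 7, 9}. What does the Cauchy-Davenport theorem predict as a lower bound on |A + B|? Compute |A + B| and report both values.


Cauchy-Davenport: |A + B| ≥ min(p, |A| + |B| - 1) for A, B nonempty in Z/pZ.
|A| = 2, |B| = 4, p = 11.
CD lower bound = min(11, 2 + 4 - 1) = min(11, 5) = 5.
Compute A + B mod 11 directly:
a = 9: 9+1=10, 9+2=0, 9+7=5, 9+9=7
a = 10: 10+1=0, 10+2=1, 10+7=6, 10+9=8
A + B = {0, 1, 5, 6, 7, 8, 10}, so |A + B| = 7.
Verify: 7 ≥ 5? Yes ✓.

CD lower bound = 5, actual |A + B| = 7.


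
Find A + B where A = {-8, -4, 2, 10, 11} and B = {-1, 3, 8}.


A + B = {a + b : a ∈ A, b ∈ B}.
Enumerate all |A|·|B| = 5·3 = 15 pairs (a, b) and collect distinct sums.
a = -8: -8+-1=-9, -8+3=-5, -8+8=0
a = -4: -4+-1=-5, -4+3=-1, -4+8=4
a = 2: 2+-1=1, 2+3=5, 2+8=10
a = 10: 10+-1=9, 10+3=13, 10+8=18
a = 11: 11+-1=10, 11+3=14, 11+8=19
Collecting distinct sums: A + B = {-9, -5, -1, 0, 1, 4, 5, 9, 10, 13, 14, 18, 19}
|A + B| = 13

A + B = {-9, -5, -1, 0, 1, 4, 5, 9, 10, 13, 14, 18, 19}


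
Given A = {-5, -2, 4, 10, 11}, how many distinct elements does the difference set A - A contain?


A - A = {a - a' : a, a' ∈ A}; |A| = 5.
Bounds: 2|A|-1 ≤ |A - A| ≤ |A|² - |A| + 1, i.e. 9 ≤ |A - A| ≤ 21.
Note: 0 ∈ A - A always (from a - a). The set is symmetric: if d ∈ A - A then -d ∈ A - A.
Enumerate nonzero differences d = a - a' with a > a' (then include -d):
Positive differences: {1, 3, 6, 7, 9, 12, 13, 15, 16}
Full difference set: {0} ∪ (positive diffs) ∪ (negative diffs).
|A - A| = 1 + 2·9 = 19 (matches direct enumeration: 19).

|A - A| = 19


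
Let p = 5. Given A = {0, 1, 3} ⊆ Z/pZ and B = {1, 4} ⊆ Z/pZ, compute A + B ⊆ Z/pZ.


Work in Z/5Z: reduce every sum a + b modulo 5.
Enumerate all 6 pairs:
a = 0: 0+1=1, 0+4=4
a = 1: 1+1=2, 1+4=0
a = 3: 3+1=4, 3+4=2
Distinct residues collected: {0, 1, 2, 4}
|A + B| = 4 (out of 5 total residues).

A + B = {0, 1, 2, 4}


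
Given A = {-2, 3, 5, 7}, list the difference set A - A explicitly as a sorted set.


A - A = {a - a' : a, a' ∈ A}.
Compute a - a' for each ordered pair (a, a'):
a = -2: -2--2=0, -2-3=-5, -2-5=-7, -2-7=-9
a = 3: 3--2=5, 3-3=0, 3-5=-2, 3-7=-4
a = 5: 5--2=7, 5-3=2, 5-5=0, 5-7=-2
a = 7: 7--2=9, 7-3=4, 7-5=2, 7-7=0
Collecting distinct values (and noting 0 appears from a-a):
A - A = {-9, -7, -5, -4, -2, 0, 2, 4, 5, 7, 9}
|A - A| = 11

A - A = {-9, -7, -5, -4, -2, 0, 2, 4, 5, 7, 9}


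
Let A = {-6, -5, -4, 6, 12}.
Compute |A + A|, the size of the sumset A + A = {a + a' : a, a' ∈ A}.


A + A = {a + a' : a, a' ∈ A}; |A| = 5.
General bounds: 2|A| - 1 ≤ |A + A| ≤ |A|(|A|+1)/2, i.e. 9 ≤ |A + A| ≤ 15.
Lower bound 2|A|-1 is attained iff A is an arithmetic progression.
Enumerate sums a + a' for a ≤ a' (symmetric, so this suffices):
a = -6: -6+-6=-12, -6+-5=-11, -6+-4=-10, -6+6=0, -6+12=6
a = -5: -5+-5=-10, -5+-4=-9, -5+6=1, -5+12=7
a = -4: -4+-4=-8, -4+6=2, -4+12=8
a = 6: 6+6=12, 6+12=18
a = 12: 12+12=24
Distinct sums: {-12, -11, -10, -9, -8, 0, 1, 2, 6, 7, 8, 12, 18, 24}
|A + A| = 14

|A + A| = 14


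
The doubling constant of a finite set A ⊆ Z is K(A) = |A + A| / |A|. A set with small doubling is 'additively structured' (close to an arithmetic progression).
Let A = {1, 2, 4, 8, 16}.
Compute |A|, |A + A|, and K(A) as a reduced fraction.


|A| = 5.
Compute A + A by enumerating all 25 pairs.
A + A = {2, 3, 4, 5, 6, 8, 9, 10, 12, 16, 17, 18, 20, 24, 32}, so |A + A| = 15.
K = |A + A| / |A| = 15/5 = 3/1 ≈ 3.0000.
Reference: AP of size 5 gives K = 9/5 ≈ 1.8000; a fully generic set of size 5 gives K ≈ 3.0000.

|A| = 5, |A + A| = 15, K = 15/5 = 3/1.


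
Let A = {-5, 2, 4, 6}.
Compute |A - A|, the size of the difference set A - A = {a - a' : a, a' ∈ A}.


A - A = {a - a' : a, a' ∈ A}; |A| = 4.
Bounds: 2|A|-1 ≤ |A - A| ≤ |A|² - |A| + 1, i.e. 7 ≤ |A - A| ≤ 13.
Note: 0 ∈ A - A always (from a - a). The set is symmetric: if d ∈ A - A then -d ∈ A - A.
Enumerate nonzero differences d = a - a' with a > a' (then include -d):
Positive differences: {2, 4, 7, 9, 11}
Full difference set: {0} ∪ (positive diffs) ∪ (negative diffs).
|A - A| = 1 + 2·5 = 11 (matches direct enumeration: 11).

|A - A| = 11


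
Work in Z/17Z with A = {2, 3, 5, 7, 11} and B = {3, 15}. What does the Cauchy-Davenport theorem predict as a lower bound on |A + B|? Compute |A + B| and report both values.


Cauchy-Davenport: |A + B| ≥ min(p, |A| + |B| - 1) for A, B nonempty in Z/pZ.
|A| = 5, |B| = 2, p = 17.
CD lower bound = min(17, 5 + 2 - 1) = min(17, 6) = 6.
Compute A + B mod 17 directly:
a = 2: 2+3=5, 2+15=0
a = 3: 3+3=6, 3+15=1
a = 5: 5+3=8, 5+15=3
a = 7: 7+3=10, 7+15=5
a = 11: 11+3=14, 11+15=9
A + B = {0, 1, 3, 5, 6, 8, 9, 10, 14}, so |A + B| = 9.
Verify: 9 ≥ 6? Yes ✓.

CD lower bound = 6, actual |A + B| = 9.


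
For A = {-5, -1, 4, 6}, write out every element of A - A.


A - A = {a - a' : a, a' ∈ A}.
Compute a - a' for each ordered pair (a, a'):
a = -5: -5--5=0, -5--1=-4, -5-4=-9, -5-6=-11
a = -1: -1--5=4, -1--1=0, -1-4=-5, -1-6=-7
a = 4: 4--5=9, 4--1=5, 4-4=0, 4-6=-2
a = 6: 6--5=11, 6--1=7, 6-4=2, 6-6=0
Collecting distinct values (and noting 0 appears from a-a):
A - A = {-11, -9, -7, -5, -4, -2, 0, 2, 4, 5, 7, 9, 11}
|A - A| = 13

A - A = {-11, -9, -7, -5, -4, -2, 0, 2, 4, 5, 7, 9, 11}


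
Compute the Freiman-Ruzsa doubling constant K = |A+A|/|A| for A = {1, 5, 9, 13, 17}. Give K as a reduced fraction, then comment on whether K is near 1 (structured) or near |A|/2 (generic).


|A| = 5.
Compute A + A by enumerating all 25 pairs.
A + A = {2, 6, 10, 14, 18, 22, 26, 30, 34}, so |A + A| = 9.
K = |A + A| / |A| = 9/5 (already in lowest terms) ≈ 1.8000.
Reference: AP of size 5 gives K = 9/5 ≈ 1.8000; a fully generic set of size 5 gives K ≈ 3.0000.

|A| = 5, |A + A| = 9, K = 9/5.


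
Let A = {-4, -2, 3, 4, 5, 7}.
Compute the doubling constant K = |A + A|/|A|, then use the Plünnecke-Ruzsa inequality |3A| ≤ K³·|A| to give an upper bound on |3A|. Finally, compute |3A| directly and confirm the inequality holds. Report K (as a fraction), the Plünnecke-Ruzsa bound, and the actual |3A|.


|A| = 6.
Step 1: Compute A + A by enumerating all 36 pairs.
A + A = {-8, -6, -4, -1, 0, 1, 2, 3, 5, 6, 7, 8, 9, 10, 11, 12, 14}, so |A + A| = 17.
Step 2: Doubling constant K = |A + A|/|A| = 17/6 = 17/6 ≈ 2.8333.
Step 3: Plünnecke-Ruzsa gives |3A| ≤ K³·|A| = (2.8333)³ · 6 ≈ 136.4722.
Step 4: Compute 3A = A + A + A directly by enumerating all triples (a,b,c) ∈ A³; |3A| = 30.
Step 5: Check 30 ≤ 136.4722? Yes ✓.

K = 17/6, Plünnecke-Ruzsa bound K³|A| ≈ 136.4722, |3A| = 30, inequality holds.


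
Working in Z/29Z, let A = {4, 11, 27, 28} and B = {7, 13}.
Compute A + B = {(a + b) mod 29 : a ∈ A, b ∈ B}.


Work in Z/29Z: reduce every sum a + b modulo 29.
Enumerate all 8 pairs:
a = 4: 4+7=11, 4+13=17
a = 11: 11+7=18, 11+13=24
a = 27: 27+7=5, 27+13=11
a = 28: 28+7=6, 28+13=12
Distinct residues collected: {5, 6, 11, 12, 17, 18, 24}
|A + B| = 7 (out of 29 total residues).

A + B = {5, 6, 11, 12, 17, 18, 24}


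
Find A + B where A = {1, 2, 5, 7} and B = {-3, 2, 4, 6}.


A + B = {a + b : a ∈ A, b ∈ B}.
Enumerate all |A|·|B| = 4·4 = 16 pairs (a, b) and collect distinct sums.
a = 1: 1+-3=-2, 1+2=3, 1+4=5, 1+6=7
a = 2: 2+-3=-1, 2+2=4, 2+4=6, 2+6=8
a = 5: 5+-3=2, 5+2=7, 5+4=9, 5+6=11
a = 7: 7+-3=4, 7+2=9, 7+4=11, 7+6=13
Collecting distinct sums: A + B = {-2, -1, 2, 3, 4, 5, 6, 7, 8, 9, 11, 13}
|A + B| = 12

A + B = {-2, -1, 2, 3, 4, 5, 6, 7, 8, 9, 11, 13}


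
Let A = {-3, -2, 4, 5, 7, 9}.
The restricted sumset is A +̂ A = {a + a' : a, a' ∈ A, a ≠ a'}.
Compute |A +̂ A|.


Restricted sumset: A +̂ A = {a + a' : a ∈ A, a' ∈ A, a ≠ a'}.
Equivalently, take A + A and drop any sum 2a that is achievable ONLY as a + a for a ∈ A (i.e. sums representable only with equal summands).
Enumerate pairs (a, a') with a < a' (symmetric, so each unordered pair gives one sum; this covers all a ≠ a'):
  -3 + -2 = -5
  -3 + 4 = 1
  -3 + 5 = 2
  -3 + 7 = 4
  -3 + 9 = 6
  -2 + 4 = 2
  -2 + 5 = 3
  -2 + 7 = 5
  -2 + 9 = 7
  4 + 5 = 9
  4 + 7 = 11
  4 + 9 = 13
  5 + 7 = 12
  5 + 9 = 14
  7 + 9 = 16
Collected distinct sums: {-5, 1, 2, 3, 4, 5, 6, 7, 9, 11, 12, 13, 14, 16}
|A +̂ A| = 14
(Reference bound: |A +̂ A| ≥ 2|A| - 3 for |A| ≥ 2, with |A| = 6 giving ≥ 9.)

|A +̂ A| = 14


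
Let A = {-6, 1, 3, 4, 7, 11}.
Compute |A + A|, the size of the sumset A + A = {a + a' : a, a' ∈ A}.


A + A = {a + a' : a, a' ∈ A}; |A| = 6.
General bounds: 2|A| - 1 ≤ |A + A| ≤ |A|(|A|+1)/2, i.e. 11 ≤ |A + A| ≤ 21.
Lower bound 2|A|-1 is attained iff A is an arithmetic progression.
Enumerate sums a + a' for a ≤ a' (symmetric, so this suffices):
a = -6: -6+-6=-12, -6+1=-5, -6+3=-3, -6+4=-2, -6+7=1, -6+11=5
a = 1: 1+1=2, 1+3=4, 1+4=5, 1+7=8, 1+11=12
a = 3: 3+3=6, 3+4=7, 3+7=10, 3+11=14
a = 4: 4+4=8, 4+7=11, 4+11=15
a = 7: 7+7=14, 7+11=18
a = 11: 11+11=22
Distinct sums: {-12, -5, -3, -2, 1, 2, 4, 5, 6, 7, 8, 10, 11, 12, 14, 15, 18, 22}
|A + A| = 18

|A + A| = 18


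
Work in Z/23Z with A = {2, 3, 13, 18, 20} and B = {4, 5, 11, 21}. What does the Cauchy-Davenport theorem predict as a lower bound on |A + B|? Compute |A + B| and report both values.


Cauchy-Davenport: |A + B| ≥ min(p, |A| + |B| - 1) for A, B nonempty in Z/pZ.
|A| = 5, |B| = 4, p = 23.
CD lower bound = min(23, 5 + 4 - 1) = min(23, 8) = 8.
Compute A + B mod 23 directly:
a = 2: 2+4=6, 2+5=7, 2+11=13, 2+21=0
a = 3: 3+4=7, 3+5=8, 3+11=14, 3+21=1
a = 13: 13+4=17, 13+5=18, 13+11=1, 13+21=11
a = 18: 18+4=22, 18+5=0, 18+11=6, 18+21=16
a = 20: 20+4=1, 20+5=2, 20+11=8, 20+21=18
A + B = {0, 1, 2, 6, 7, 8, 11, 13, 14, 16, 17, 18, 22}, so |A + B| = 13.
Verify: 13 ≥ 8? Yes ✓.

CD lower bound = 8, actual |A + B| = 13.


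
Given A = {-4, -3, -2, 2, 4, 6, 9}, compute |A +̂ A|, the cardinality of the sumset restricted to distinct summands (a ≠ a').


Restricted sumset: A +̂ A = {a + a' : a ∈ A, a' ∈ A, a ≠ a'}.
Equivalently, take A + A and drop any sum 2a that is achievable ONLY as a + a for a ∈ A (i.e. sums representable only with equal summands).
Enumerate pairs (a, a') with a < a' (symmetric, so each unordered pair gives one sum; this covers all a ≠ a'):
  -4 + -3 = -7
  -4 + -2 = -6
  -4 + 2 = -2
  -4 + 4 = 0
  -4 + 6 = 2
  -4 + 9 = 5
  -3 + -2 = -5
  -3 + 2 = -1
  -3 + 4 = 1
  -3 + 6 = 3
  -3 + 9 = 6
  -2 + 2 = 0
  -2 + 4 = 2
  -2 + 6 = 4
  -2 + 9 = 7
  2 + 4 = 6
  2 + 6 = 8
  2 + 9 = 11
  4 + 6 = 10
  4 + 9 = 13
  6 + 9 = 15
Collected distinct sums: {-7, -6, -5, -2, -1, 0, 1, 2, 3, 4, 5, 6, 7, 8, 10, 11, 13, 15}
|A +̂ A| = 18
(Reference bound: |A +̂ A| ≥ 2|A| - 3 for |A| ≥ 2, with |A| = 7 giving ≥ 11.)

|A +̂ A| = 18


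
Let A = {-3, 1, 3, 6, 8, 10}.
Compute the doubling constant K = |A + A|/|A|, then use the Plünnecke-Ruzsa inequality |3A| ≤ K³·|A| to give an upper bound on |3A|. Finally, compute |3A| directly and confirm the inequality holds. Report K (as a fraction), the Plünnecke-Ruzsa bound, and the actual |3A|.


|A| = 6.
Step 1: Compute A + A by enumerating all 36 pairs.
A + A = {-6, -2, 0, 2, 3, 4, 5, 6, 7, 9, 11, 12, 13, 14, 16, 18, 20}, so |A + A| = 17.
Step 2: Doubling constant K = |A + A|/|A| = 17/6 = 17/6 ≈ 2.8333.
Step 3: Plünnecke-Ruzsa gives |3A| ≤ K³·|A| = (2.8333)³ · 6 ≈ 136.4722.
Step 4: Compute 3A = A + A + A directly by enumerating all triples (a,b,c) ∈ A³; |3A| = 32.
Step 5: Check 32 ≤ 136.4722? Yes ✓.

K = 17/6, Plünnecke-Ruzsa bound K³|A| ≈ 136.4722, |3A| = 32, inequality holds.


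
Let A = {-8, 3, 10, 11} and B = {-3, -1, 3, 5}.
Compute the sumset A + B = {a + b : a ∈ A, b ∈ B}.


A + B = {a + b : a ∈ A, b ∈ B}.
Enumerate all |A|·|B| = 4·4 = 16 pairs (a, b) and collect distinct sums.
a = -8: -8+-3=-11, -8+-1=-9, -8+3=-5, -8+5=-3
a = 3: 3+-3=0, 3+-1=2, 3+3=6, 3+5=8
a = 10: 10+-3=7, 10+-1=9, 10+3=13, 10+5=15
a = 11: 11+-3=8, 11+-1=10, 11+3=14, 11+5=16
Collecting distinct sums: A + B = {-11, -9, -5, -3, 0, 2, 6, 7, 8, 9, 10, 13, 14, 15, 16}
|A + B| = 15

A + B = {-11, -9, -5, -3, 0, 2, 6, 7, 8, 9, 10, 13, 14, 15, 16}


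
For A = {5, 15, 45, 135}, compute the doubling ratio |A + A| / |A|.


|A| = 4.
Compute A + A by enumerating all 16 pairs.
A + A = {10, 20, 30, 50, 60, 90, 140, 150, 180, 270}, so |A + A| = 10.
K = |A + A| / |A| = 10/4 = 5/2 ≈ 2.5000.
Reference: AP of size 4 gives K = 7/4 ≈ 1.7500; a fully generic set of size 4 gives K ≈ 2.5000.

|A| = 4, |A + A| = 10, K = 10/4 = 5/2.


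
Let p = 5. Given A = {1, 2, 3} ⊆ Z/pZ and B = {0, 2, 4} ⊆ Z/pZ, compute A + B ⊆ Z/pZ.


Work in Z/5Z: reduce every sum a + b modulo 5.
Enumerate all 9 pairs:
a = 1: 1+0=1, 1+2=3, 1+4=0
a = 2: 2+0=2, 2+2=4, 2+4=1
a = 3: 3+0=3, 3+2=0, 3+4=2
Distinct residues collected: {0, 1, 2, 3, 4}
|A + B| = 5 (out of 5 total residues).

A + B = {0, 1, 2, 3, 4}


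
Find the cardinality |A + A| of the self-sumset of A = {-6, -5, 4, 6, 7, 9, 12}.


A + A = {a + a' : a, a' ∈ A}; |A| = 7.
General bounds: 2|A| - 1 ≤ |A + A| ≤ |A|(|A|+1)/2, i.e. 13 ≤ |A + A| ≤ 28.
Lower bound 2|A|-1 is attained iff A is an arithmetic progression.
Enumerate sums a + a' for a ≤ a' (symmetric, so this suffices):
a = -6: -6+-6=-12, -6+-5=-11, -6+4=-2, -6+6=0, -6+7=1, -6+9=3, -6+12=6
a = -5: -5+-5=-10, -5+4=-1, -5+6=1, -5+7=2, -5+9=4, -5+12=7
a = 4: 4+4=8, 4+6=10, 4+7=11, 4+9=13, 4+12=16
a = 6: 6+6=12, 6+7=13, 6+9=15, 6+12=18
a = 7: 7+7=14, 7+9=16, 7+12=19
a = 9: 9+9=18, 9+12=21
a = 12: 12+12=24
Distinct sums: {-12, -11, -10, -2, -1, 0, 1, 2, 3, 4, 6, 7, 8, 10, 11, 12, 13, 14, 15, 16, 18, 19, 21, 24}
|A + A| = 24

|A + A| = 24


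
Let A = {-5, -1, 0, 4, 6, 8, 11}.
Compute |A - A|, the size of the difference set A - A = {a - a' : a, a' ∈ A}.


A - A = {a - a' : a, a' ∈ A}; |A| = 7.
Bounds: 2|A|-1 ≤ |A - A| ≤ |A|² - |A| + 1, i.e. 13 ≤ |A - A| ≤ 43.
Note: 0 ∈ A - A always (from a - a). The set is symmetric: if d ∈ A - A then -d ∈ A - A.
Enumerate nonzero differences d = a - a' with a > a' (then include -d):
Positive differences: {1, 2, 3, 4, 5, 6, 7, 8, 9, 11, 12, 13, 16}
Full difference set: {0} ∪ (positive diffs) ∪ (negative diffs).
|A - A| = 1 + 2·13 = 27 (matches direct enumeration: 27).

|A - A| = 27


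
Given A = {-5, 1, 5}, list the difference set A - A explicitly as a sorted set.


A - A = {a - a' : a, a' ∈ A}.
Compute a - a' for each ordered pair (a, a'):
a = -5: -5--5=0, -5-1=-6, -5-5=-10
a = 1: 1--5=6, 1-1=0, 1-5=-4
a = 5: 5--5=10, 5-1=4, 5-5=0
Collecting distinct values (and noting 0 appears from a-a):
A - A = {-10, -6, -4, 0, 4, 6, 10}
|A - A| = 7

A - A = {-10, -6, -4, 0, 4, 6, 10}


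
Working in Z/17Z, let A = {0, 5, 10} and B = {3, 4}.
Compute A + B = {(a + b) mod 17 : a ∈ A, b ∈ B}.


Work in Z/17Z: reduce every sum a + b modulo 17.
Enumerate all 6 pairs:
a = 0: 0+3=3, 0+4=4
a = 5: 5+3=8, 5+4=9
a = 10: 10+3=13, 10+4=14
Distinct residues collected: {3, 4, 8, 9, 13, 14}
|A + B| = 6 (out of 17 total residues).

A + B = {3, 4, 8, 9, 13, 14}


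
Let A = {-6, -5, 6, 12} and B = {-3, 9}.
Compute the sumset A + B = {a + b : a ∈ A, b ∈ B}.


A + B = {a + b : a ∈ A, b ∈ B}.
Enumerate all |A|·|B| = 4·2 = 8 pairs (a, b) and collect distinct sums.
a = -6: -6+-3=-9, -6+9=3
a = -5: -5+-3=-8, -5+9=4
a = 6: 6+-3=3, 6+9=15
a = 12: 12+-3=9, 12+9=21
Collecting distinct sums: A + B = {-9, -8, 3, 4, 9, 15, 21}
|A + B| = 7

A + B = {-9, -8, 3, 4, 9, 15, 21}


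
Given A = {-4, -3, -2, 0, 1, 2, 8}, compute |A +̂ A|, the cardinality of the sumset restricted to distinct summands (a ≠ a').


Restricted sumset: A +̂ A = {a + a' : a ∈ A, a' ∈ A, a ≠ a'}.
Equivalently, take A + A and drop any sum 2a that is achievable ONLY as a + a for a ∈ A (i.e. sums representable only with equal summands).
Enumerate pairs (a, a') with a < a' (symmetric, so each unordered pair gives one sum; this covers all a ≠ a'):
  -4 + -3 = -7
  -4 + -2 = -6
  -4 + 0 = -4
  -4 + 1 = -3
  -4 + 2 = -2
  -4 + 8 = 4
  -3 + -2 = -5
  -3 + 0 = -3
  -3 + 1 = -2
  -3 + 2 = -1
  -3 + 8 = 5
  -2 + 0 = -2
  -2 + 1 = -1
  -2 + 2 = 0
  -2 + 8 = 6
  0 + 1 = 1
  0 + 2 = 2
  0 + 8 = 8
  1 + 2 = 3
  1 + 8 = 9
  2 + 8 = 10
Collected distinct sums: {-7, -6, -5, -4, -3, -2, -1, 0, 1, 2, 3, 4, 5, 6, 8, 9, 10}
|A +̂ A| = 17
(Reference bound: |A +̂ A| ≥ 2|A| - 3 for |A| ≥ 2, with |A| = 7 giving ≥ 11.)

|A +̂ A| = 17


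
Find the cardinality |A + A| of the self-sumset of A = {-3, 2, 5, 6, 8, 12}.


A + A = {a + a' : a, a' ∈ A}; |A| = 6.
General bounds: 2|A| - 1 ≤ |A + A| ≤ |A|(|A|+1)/2, i.e. 11 ≤ |A + A| ≤ 21.
Lower bound 2|A|-1 is attained iff A is an arithmetic progression.
Enumerate sums a + a' for a ≤ a' (symmetric, so this suffices):
a = -3: -3+-3=-6, -3+2=-1, -3+5=2, -3+6=3, -3+8=5, -3+12=9
a = 2: 2+2=4, 2+5=7, 2+6=8, 2+8=10, 2+12=14
a = 5: 5+5=10, 5+6=11, 5+8=13, 5+12=17
a = 6: 6+6=12, 6+8=14, 6+12=18
a = 8: 8+8=16, 8+12=20
a = 12: 12+12=24
Distinct sums: {-6, -1, 2, 3, 4, 5, 7, 8, 9, 10, 11, 12, 13, 14, 16, 17, 18, 20, 24}
|A + A| = 19

|A + A| = 19


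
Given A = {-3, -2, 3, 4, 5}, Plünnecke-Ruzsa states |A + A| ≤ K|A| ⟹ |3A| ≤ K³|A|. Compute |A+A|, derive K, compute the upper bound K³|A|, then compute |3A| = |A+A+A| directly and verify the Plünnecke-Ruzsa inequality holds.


|A| = 5.
Step 1: Compute A + A by enumerating all 25 pairs.
A + A = {-6, -5, -4, 0, 1, 2, 3, 6, 7, 8, 9, 10}, so |A + A| = 12.
Step 2: Doubling constant K = |A + A|/|A| = 12/5 = 12/5 ≈ 2.4000.
Step 3: Plünnecke-Ruzsa gives |3A| ≤ K³·|A| = (2.4000)³ · 5 ≈ 69.1200.
Step 4: Compute 3A = A + A + A directly by enumerating all triples (a,b,c) ∈ A³; |3A| = 22.
Step 5: Check 22 ≤ 69.1200? Yes ✓.

K = 12/5, Plünnecke-Ruzsa bound K³|A| ≈ 69.1200, |3A| = 22, inequality holds.


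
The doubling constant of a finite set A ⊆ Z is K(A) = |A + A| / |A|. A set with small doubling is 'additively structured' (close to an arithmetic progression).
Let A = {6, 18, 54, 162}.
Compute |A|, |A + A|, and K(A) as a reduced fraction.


|A| = 4.
Compute A + A by enumerating all 16 pairs.
A + A = {12, 24, 36, 60, 72, 108, 168, 180, 216, 324}, so |A + A| = 10.
K = |A + A| / |A| = 10/4 = 5/2 ≈ 2.5000.
Reference: AP of size 4 gives K = 7/4 ≈ 1.7500; a fully generic set of size 4 gives K ≈ 2.5000.

|A| = 4, |A + A| = 10, K = 10/4 = 5/2.


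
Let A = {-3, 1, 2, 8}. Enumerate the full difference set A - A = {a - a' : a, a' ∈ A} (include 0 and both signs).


A - A = {a - a' : a, a' ∈ A}.
Compute a - a' for each ordered pair (a, a'):
a = -3: -3--3=0, -3-1=-4, -3-2=-5, -3-8=-11
a = 1: 1--3=4, 1-1=0, 1-2=-1, 1-8=-7
a = 2: 2--3=5, 2-1=1, 2-2=0, 2-8=-6
a = 8: 8--3=11, 8-1=7, 8-2=6, 8-8=0
Collecting distinct values (and noting 0 appears from a-a):
A - A = {-11, -7, -6, -5, -4, -1, 0, 1, 4, 5, 6, 7, 11}
|A - A| = 13

A - A = {-11, -7, -6, -5, -4, -1, 0, 1, 4, 5, 6, 7, 11}


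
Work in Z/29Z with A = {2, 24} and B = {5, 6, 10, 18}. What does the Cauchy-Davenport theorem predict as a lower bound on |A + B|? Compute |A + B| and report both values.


Cauchy-Davenport: |A + B| ≥ min(p, |A| + |B| - 1) for A, B nonempty in Z/pZ.
|A| = 2, |B| = 4, p = 29.
CD lower bound = min(29, 2 + 4 - 1) = min(29, 5) = 5.
Compute A + B mod 29 directly:
a = 2: 2+5=7, 2+6=8, 2+10=12, 2+18=20
a = 24: 24+5=0, 24+6=1, 24+10=5, 24+18=13
A + B = {0, 1, 5, 7, 8, 12, 13, 20}, so |A + B| = 8.
Verify: 8 ≥ 5? Yes ✓.

CD lower bound = 5, actual |A + B| = 8.


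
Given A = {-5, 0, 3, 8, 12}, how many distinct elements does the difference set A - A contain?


A - A = {a - a' : a, a' ∈ A}; |A| = 5.
Bounds: 2|A|-1 ≤ |A - A| ≤ |A|² - |A| + 1, i.e. 9 ≤ |A - A| ≤ 21.
Note: 0 ∈ A - A always (from a - a). The set is symmetric: if d ∈ A - A then -d ∈ A - A.
Enumerate nonzero differences d = a - a' with a > a' (then include -d):
Positive differences: {3, 4, 5, 8, 9, 12, 13, 17}
Full difference set: {0} ∪ (positive diffs) ∪ (negative diffs).
|A - A| = 1 + 2·8 = 17 (matches direct enumeration: 17).

|A - A| = 17


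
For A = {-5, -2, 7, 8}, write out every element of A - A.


A - A = {a - a' : a, a' ∈ A}.
Compute a - a' for each ordered pair (a, a'):
a = -5: -5--5=0, -5--2=-3, -5-7=-12, -5-8=-13
a = -2: -2--5=3, -2--2=0, -2-7=-9, -2-8=-10
a = 7: 7--5=12, 7--2=9, 7-7=0, 7-8=-1
a = 8: 8--5=13, 8--2=10, 8-7=1, 8-8=0
Collecting distinct values (and noting 0 appears from a-a):
A - A = {-13, -12, -10, -9, -3, -1, 0, 1, 3, 9, 10, 12, 13}
|A - A| = 13

A - A = {-13, -12, -10, -9, -3, -1, 0, 1, 3, 9, 10, 12, 13}


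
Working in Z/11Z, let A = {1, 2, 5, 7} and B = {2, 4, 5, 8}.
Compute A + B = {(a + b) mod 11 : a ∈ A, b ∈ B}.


Work in Z/11Z: reduce every sum a + b modulo 11.
Enumerate all 16 pairs:
a = 1: 1+2=3, 1+4=5, 1+5=6, 1+8=9
a = 2: 2+2=4, 2+4=6, 2+5=7, 2+8=10
a = 5: 5+2=7, 5+4=9, 5+5=10, 5+8=2
a = 7: 7+2=9, 7+4=0, 7+5=1, 7+8=4
Distinct residues collected: {0, 1, 2, 3, 4, 5, 6, 7, 9, 10}
|A + B| = 10 (out of 11 total residues).

A + B = {0, 1, 2, 3, 4, 5, 6, 7, 9, 10}


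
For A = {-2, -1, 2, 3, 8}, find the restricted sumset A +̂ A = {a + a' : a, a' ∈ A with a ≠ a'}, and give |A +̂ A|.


Restricted sumset: A +̂ A = {a + a' : a ∈ A, a' ∈ A, a ≠ a'}.
Equivalently, take A + A and drop any sum 2a that is achievable ONLY as a + a for a ∈ A (i.e. sums representable only with equal summands).
Enumerate pairs (a, a') with a < a' (symmetric, so each unordered pair gives one sum; this covers all a ≠ a'):
  -2 + -1 = -3
  -2 + 2 = 0
  -2 + 3 = 1
  -2 + 8 = 6
  -1 + 2 = 1
  -1 + 3 = 2
  -1 + 8 = 7
  2 + 3 = 5
  2 + 8 = 10
  3 + 8 = 11
Collected distinct sums: {-3, 0, 1, 2, 5, 6, 7, 10, 11}
|A +̂ A| = 9
(Reference bound: |A +̂ A| ≥ 2|A| - 3 for |A| ≥ 2, with |A| = 5 giving ≥ 7.)

|A +̂ A| = 9


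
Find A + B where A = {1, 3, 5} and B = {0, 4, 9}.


A + B = {a + b : a ∈ A, b ∈ B}.
Enumerate all |A|·|B| = 3·3 = 9 pairs (a, b) and collect distinct sums.
a = 1: 1+0=1, 1+4=5, 1+9=10
a = 3: 3+0=3, 3+4=7, 3+9=12
a = 5: 5+0=5, 5+4=9, 5+9=14
Collecting distinct sums: A + B = {1, 3, 5, 7, 9, 10, 12, 14}
|A + B| = 8

A + B = {1, 3, 5, 7, 9, 10, 12, 14}


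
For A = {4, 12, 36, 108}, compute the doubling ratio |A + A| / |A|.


|A| = 4.
Compute A + A by enumerating all 16 pairs.
A + A = {8, 16, 24, 40, 48, 72, 112, 120, 144, 216}, so |A + A| = 10.
K = |A + A| / |A| = 10/4 = 5/2 ≈ 2.5000.
Reference: AP of size 4 gives K = 7/4 ≈ 1.7500; a fully generic set of size 4 gives K ≈ 2.5000.

|A| = 4, |A + A| = 10, K = 10/4 = 5/2.


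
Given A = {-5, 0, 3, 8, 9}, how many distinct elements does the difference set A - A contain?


A - A = {a - a' : a, a' ∈ A}; |A| = 5.
Bounds: 2|A|-1 ≤ |A - A| ≤ |A|² - |A| + 1, i.e. 9 ≤ |A - A| ≤ 21.
Note: 0 ∈ A - A always (from a - a). The set is symmetric: if d ∈ A - A then -d ∈ A - A.
Enumerate nonzero differences d = a - a' with a > a' (then include -d):
Positive differences: {1, 3, 5, 6, 8, 9, 13, 14}
Full difference set: {0} ∪ (positive diffs) ∪ (negative diffs).
|A - A| = 1 + 2·8 = 17 (matches direct enumeration: 17).

|A - A| = 17


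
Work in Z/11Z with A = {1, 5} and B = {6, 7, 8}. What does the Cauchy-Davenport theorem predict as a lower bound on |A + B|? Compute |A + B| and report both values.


Cauchy-Davenport: |A + B| ≥ min(p, |A| + |B| - 1) for A, B nonempty in Z/pZ.
|A| = 2, |B| = 3, p = 11.
CD lower bound = min(11, 2 + 3 - 1) = min(11, 4) = 4.
Compute A + B mod 11 directly:
a = 1: 1+6=7, 1+7=8, 1+8=9
a = 5: 5+6=0, 5+7=1, 5+8=2
A + B = {0, 1, 2, 7, 8, 9}, so |A + B| = 6.
Verify: 6 ≥ 4? Yes ✓.

CD lower bound = 4, actual |A + B| = 6.


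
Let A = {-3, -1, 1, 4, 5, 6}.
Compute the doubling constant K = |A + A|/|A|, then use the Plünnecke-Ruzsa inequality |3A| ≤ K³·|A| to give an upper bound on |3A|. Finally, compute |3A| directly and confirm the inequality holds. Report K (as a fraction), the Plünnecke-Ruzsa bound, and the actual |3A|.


|A| = 6.
Step 1: Compute A + A by enumerating all 36 pairs.
A + A = {-6, -4, -2, 0, 1, 2, 3, 4, 5, 6, 7, 8, 9, 10, 11, 12}, so |A + A| = 16.
Step 2: Doubling constant K = |A + A|/|A| = 16/6 = 16/6 ≈ 2.6667.
Step 3: Plünnecke-Ruzsa gives |3A| ≤ K³·|A| = (2.6667)³ · 6 ≈ 113.7778.
Step 4: Compute 3A = A + A + A directly by enumerating all triples (a,b,c) ∈ A³; |3A| = 25.
Step 5: Check 25 ≤ 113.7778? Yes ✓.

K = 16/6, Plünnecke-Ruzsa bound K³|A| ≈ 113.7778, |3A| = 25, inequality holds.


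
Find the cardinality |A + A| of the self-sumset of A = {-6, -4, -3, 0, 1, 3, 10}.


A + A = {a + a' : a, a' ∈ A}; |A| = 7.
General bounds: 2|A| - 1 ≤ |A + A| ≤ |A|(|A|+1)/2, i.e. 13 ≤ |A + A| ≤ 28.
Lower bound 2|A|-1 is attained iff A is an arithmetic progression.
Enumerate sums a + a' for a ≤ a' (symmetric, so this suffices):
a = -6: -6+-6=-12, -6+-4=-10, -6+-3=-9, -6+0=-6, -6+1=-5, -6+3=-3, -6+10=4
a = -4: -4+-4=-8, -4+-3=-7, -4+0=-4, -4+1=-3, -4+3=-1, -4+10=6
a = -3: -3+-3=-6, -3+0=-3, -3+1=-2, -3+3=0, -3+10=7
a = 0: 0+0=0, 0+1=1, 0+3=3, 0+10=10
a = 1: 1+1=2, 1+3=4, 1+10=11
a = 3: 3+3=6, 3+10=13
a = 10: 10+10=20
Distinct sums: {-12, -10, -9, -8, -7, -6, -5, -4, -3, -2, -1, 0, 1, 2, 3, 4, 6, 7, 10, 11, 13, 20}
|A + A| = 22

|A + A| = 22


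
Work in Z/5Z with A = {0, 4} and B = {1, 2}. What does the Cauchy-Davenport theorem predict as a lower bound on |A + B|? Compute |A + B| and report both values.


Cauchy-Davenport: |A + B| ≥ min(p, |A| + |B| - 1) for A, B nonempty in Z/pZ.
|A| = 2, |B| = 2, p = 5.
CD lower bound = min(5, 2 + 2 - 1) = min(5, 3) = 3.
Compute A + B mod 5 directly:
a = 0: 0+1=1, 0+2=2
a = 4: 4+1=0, 4+2=1
A + B = {0, 1, 2}, so |A + B| = 3.
Verify: 3 ≥ 3? Yes ✓.

CD lower bound = 3, actual |A + B| = 3.
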